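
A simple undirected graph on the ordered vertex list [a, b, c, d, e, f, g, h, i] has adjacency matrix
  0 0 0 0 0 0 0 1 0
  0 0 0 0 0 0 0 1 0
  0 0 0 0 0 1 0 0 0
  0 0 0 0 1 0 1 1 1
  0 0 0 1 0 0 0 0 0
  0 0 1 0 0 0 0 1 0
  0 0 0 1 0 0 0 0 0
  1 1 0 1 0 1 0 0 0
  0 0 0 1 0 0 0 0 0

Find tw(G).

A width-1 tree decomposition is:
Bags: B1 = {d, h}  B2 = {a, h}  B3 = {f, h}  B4 = {d, e}  B5 = {b, h}  B6 = {c, f}  B7 = {d, g}  B8 = {d, i}
Tree: B1–B2, B2–B3, B1–B4, B1–B5, B3–B6, B4–B7, B7–B8
Every bag has size at most 2, so the width is 2 − 1 = 1 and tw(G) ≤ 1. Since G has at least one edge (e.g. h–d), it is not an edgeless graph, so tw(G) ≥ 1. Hence tw(G) = 1 exactly.

1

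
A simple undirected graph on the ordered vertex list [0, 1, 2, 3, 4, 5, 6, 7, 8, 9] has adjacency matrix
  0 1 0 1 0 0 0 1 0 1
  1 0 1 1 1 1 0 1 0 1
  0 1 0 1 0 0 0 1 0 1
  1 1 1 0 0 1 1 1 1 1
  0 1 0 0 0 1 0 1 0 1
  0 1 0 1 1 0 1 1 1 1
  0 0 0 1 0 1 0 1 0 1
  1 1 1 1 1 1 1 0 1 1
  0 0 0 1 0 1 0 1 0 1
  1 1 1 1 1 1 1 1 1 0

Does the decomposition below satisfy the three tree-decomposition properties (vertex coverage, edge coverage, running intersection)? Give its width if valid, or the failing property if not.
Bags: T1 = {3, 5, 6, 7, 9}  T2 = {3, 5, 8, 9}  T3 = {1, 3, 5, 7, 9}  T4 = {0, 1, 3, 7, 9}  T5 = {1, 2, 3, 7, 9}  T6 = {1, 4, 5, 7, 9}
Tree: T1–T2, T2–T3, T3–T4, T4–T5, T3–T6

A tree decomposition must satisfy three properties: every vertex lies in some bag; for every edge, both endpoints lie together in some bag; and for every vertex, the bags containing it form a connected subtree. Here edge (7,8) lies in no bag, so the decomposition is invalid.

No — edge (7,8) lies in no bag.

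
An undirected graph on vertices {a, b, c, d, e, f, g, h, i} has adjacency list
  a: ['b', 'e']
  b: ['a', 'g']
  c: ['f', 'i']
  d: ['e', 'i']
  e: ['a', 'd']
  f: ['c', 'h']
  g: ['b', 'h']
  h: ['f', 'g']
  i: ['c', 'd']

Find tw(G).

A width-2 tree decomposition is:
Bags: B1 = {b, g, h}  B2 = {b, f, h}  B3 = {b, c, f}  B4 = {b, c, i}  B5 = {b, d, i}  B6 = {b, d, e}  B7 = {a, b, e}
Tree: B1–B2, B2–B3, B3–B4, B4–B5, B5–B6, B6–B7
Every bag has size at most 3, so the width is 3 − 1 = 2 and tw(G) ≤ 2. For the lower bound, G contains the cycle b–g–h–f–c–i–d–e–a–b, so G is not a forest; only forests have treewidth ≤ 1, hence tw(G) ≥ 2. The upper and lower bounds meet at 2, so that is the treewidth.

2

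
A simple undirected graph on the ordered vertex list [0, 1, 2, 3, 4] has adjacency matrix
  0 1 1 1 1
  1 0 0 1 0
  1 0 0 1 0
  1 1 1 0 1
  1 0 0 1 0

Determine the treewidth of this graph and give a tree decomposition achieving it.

Each bag holds 3 vertices, so the decomposition has width 2, which upper-bounds the treewidth. On the other hand G contains the 3-clique {0, 1, 3}. A clique must lie in a single bag of any decomposition, so no decomposition can have width below 2. Therefore the treewidth is 2.

Treewidth 2.
One such decomposition:
Bags: B1 = {0, 3, 4}  B2 = {0, 1, 3}  B3 = {0, 2, 3}
Tree: B1–B2, B1–B3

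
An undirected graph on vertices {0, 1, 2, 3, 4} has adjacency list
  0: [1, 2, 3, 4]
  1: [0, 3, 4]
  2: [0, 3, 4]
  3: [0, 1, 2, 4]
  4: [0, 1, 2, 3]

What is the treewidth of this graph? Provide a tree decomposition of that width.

Treewidth 3.
One such decomposition:
Bags: B1 = {0, 1, 3, 4}  B2 = {0, 2, 3, 4}
Tree: B1–B2

Every bag has size at most 4, so the width is 4 − 1 = 3 and tw(G) ≤ 3. Conversely, {0, 1, 3, 4} is a clique of size 4, and the vertices of any clique must share a bag in every tree decomposition; so some bag has ≥ 4 vertices and tw(G) ≥ 3. The upper and lower bounds meet at 3, so that is the treewidth.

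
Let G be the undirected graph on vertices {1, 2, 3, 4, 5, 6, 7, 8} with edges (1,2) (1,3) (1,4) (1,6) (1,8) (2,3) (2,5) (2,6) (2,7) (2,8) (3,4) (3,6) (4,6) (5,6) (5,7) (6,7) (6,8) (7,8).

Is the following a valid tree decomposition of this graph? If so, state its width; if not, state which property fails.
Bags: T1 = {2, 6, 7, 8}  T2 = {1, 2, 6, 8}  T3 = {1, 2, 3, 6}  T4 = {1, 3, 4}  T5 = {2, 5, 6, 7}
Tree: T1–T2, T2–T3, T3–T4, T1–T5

No — edge (6,4) lies in no bag.

A tree decomposition must satisfy three properties: every vertex lies in some bag; for every edge, both endpoints lie together in some bag; and for every vertex, the bags containing it form a connected subtree. Here edge (6,4) lies in no bag, so the decomposition is invalid.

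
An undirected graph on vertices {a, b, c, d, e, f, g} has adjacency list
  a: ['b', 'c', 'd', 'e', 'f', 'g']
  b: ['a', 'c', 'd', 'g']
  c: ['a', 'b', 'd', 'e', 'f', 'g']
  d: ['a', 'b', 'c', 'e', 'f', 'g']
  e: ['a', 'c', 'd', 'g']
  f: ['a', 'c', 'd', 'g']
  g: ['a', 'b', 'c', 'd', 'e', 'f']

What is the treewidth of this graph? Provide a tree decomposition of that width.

The largest bag has 5 vertices, giving width 4; this decomposition certifies tw(G) ≤ 4. For the lower bound, the 5 vertices {a, c, d, e, g} are pairwise adjacent, and any tree decomposition puts a clique entirely inside one bag — forcing width ≥ 4. Therefore the treewidth is 4.

Treewidth 4.
Bags: B1 = {a, c, d, f, g}  B2 = {a, c, d, e, g}  B3 = {a, b, c, d, g}
Tree: B1–B2, B1–B3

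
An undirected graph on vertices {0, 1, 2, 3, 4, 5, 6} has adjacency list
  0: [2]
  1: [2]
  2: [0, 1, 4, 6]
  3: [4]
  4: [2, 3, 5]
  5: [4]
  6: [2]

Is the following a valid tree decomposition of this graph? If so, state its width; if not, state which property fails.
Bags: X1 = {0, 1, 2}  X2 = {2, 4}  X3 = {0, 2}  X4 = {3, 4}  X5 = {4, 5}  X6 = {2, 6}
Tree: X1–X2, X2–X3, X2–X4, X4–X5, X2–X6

A tree decomposition must satisfy three properties: every vertex lies in some bag; for every edge, both endpoints lie together in some bag; and for every vertex, the bags containing it form a connected subtree. Here bags containing vertex 0 are not connected in the tree, so the decomposition is invalid.

No — bags containing vertex 0 are not connected in the tree.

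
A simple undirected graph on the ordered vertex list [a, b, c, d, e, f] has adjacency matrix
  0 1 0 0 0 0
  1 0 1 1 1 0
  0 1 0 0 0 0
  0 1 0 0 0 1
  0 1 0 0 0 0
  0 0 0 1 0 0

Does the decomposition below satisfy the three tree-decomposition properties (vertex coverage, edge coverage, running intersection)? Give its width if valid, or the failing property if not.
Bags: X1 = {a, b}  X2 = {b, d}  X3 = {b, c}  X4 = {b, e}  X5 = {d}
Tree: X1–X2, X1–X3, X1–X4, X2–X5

A tree decomposition must satisfy three properties: every vertex lies in some bag; for every edge, both endpoints lie together in some bag; and for every vertex, the bags containing it form a connected subtree. Here vertex f appears in no bag, so the decomposition is invalid.

No — vertex f appears in no bag.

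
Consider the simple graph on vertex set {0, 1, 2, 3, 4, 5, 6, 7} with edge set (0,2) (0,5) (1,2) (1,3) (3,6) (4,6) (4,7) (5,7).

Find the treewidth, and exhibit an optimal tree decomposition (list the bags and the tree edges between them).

Every bag has size at most 3, so the width is 3 − 1 = 2 and tw(G) ≤ 2. The edges 6–3–1–2–0–5–7–4–6 form a cycle, so G is not a tree and its treewidth is at least 2. Combining the bounds, tw(G) = 2.

Treewidth 2.
Bags: B1 = {1, 3, 6}  B2 = {1, 2, 6}  B3 = {0, 2, 6}  B4 = {0, 5, 6}  B5 = {5, 6, 7}  B6 = {4, 6, 7}
Tree: B1–B2, B2–B3, B3–B4, B4–B5, B5–B6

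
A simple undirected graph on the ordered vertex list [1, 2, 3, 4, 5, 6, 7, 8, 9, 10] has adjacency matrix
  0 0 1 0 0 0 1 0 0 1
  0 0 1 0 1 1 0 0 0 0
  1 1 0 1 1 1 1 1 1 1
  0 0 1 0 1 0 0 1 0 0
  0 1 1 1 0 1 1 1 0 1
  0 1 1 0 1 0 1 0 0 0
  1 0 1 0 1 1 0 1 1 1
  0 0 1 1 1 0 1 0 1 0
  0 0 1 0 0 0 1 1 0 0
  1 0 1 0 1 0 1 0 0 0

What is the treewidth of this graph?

A width-3 tree decomposition is:
Bags: B1 = {3, 5, 7, 8}  B2 = {3, 5, 7, 10}  B3 = {3, 4, 5, 8}  B4 = {3, 5, 6, 7}  B5 = {1, 3, 7, 10}  B6 = {3, 7, 8, 9}  B7 = {2, 3, 5, 6}
Tree: B1–B2, B1–B3, B1–B4, B2–B5, B1–B6, B4–B7
Each bag holds 4 vertices, so the decomposition has width 3, which upper-bounds the treewidth. Conversely, {1, 3, 7, 10} is a clique of size 4, and the vertices of any clique must share a bag in every tree decomposition; so some bag has ≥ 4 vertices and tw(G) ≥ 3. Therefore the treewidth is 3.

3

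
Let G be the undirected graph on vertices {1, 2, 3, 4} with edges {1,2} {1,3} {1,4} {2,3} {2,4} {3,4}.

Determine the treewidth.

3

A width-3 tree decomposition is:
Bags: B1 = {1, 2, 3, 4}
Tree: (single bag)
With just one bag of size 4, the width is 4 − 1 = 3, so tw(G) ≤ 3. For the lower bound, the 4 vertices {1, 2, 3, 4} are pairwise adjacent, and any tree decomposition puts a clique entirely inside one bag — forcing width ≥ 3. Combining the bounds, tw(G) = 3.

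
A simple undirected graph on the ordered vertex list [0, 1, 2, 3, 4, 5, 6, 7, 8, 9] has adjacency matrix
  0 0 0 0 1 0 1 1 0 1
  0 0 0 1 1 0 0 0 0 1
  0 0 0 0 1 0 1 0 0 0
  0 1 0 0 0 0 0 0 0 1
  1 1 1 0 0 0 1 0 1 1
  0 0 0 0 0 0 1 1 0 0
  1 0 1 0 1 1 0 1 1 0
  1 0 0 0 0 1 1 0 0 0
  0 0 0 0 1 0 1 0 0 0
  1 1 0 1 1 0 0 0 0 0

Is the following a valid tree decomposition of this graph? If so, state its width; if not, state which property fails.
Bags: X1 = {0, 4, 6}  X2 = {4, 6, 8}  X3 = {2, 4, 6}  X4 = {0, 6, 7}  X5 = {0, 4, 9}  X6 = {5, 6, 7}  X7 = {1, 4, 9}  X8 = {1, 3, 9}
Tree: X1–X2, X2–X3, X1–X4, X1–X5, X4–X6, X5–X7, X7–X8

Checking the three conditions: (i) the bags cover all of {0, 1, 2, 3, 4, 5, 6, 7, 8, 9}; (ii) for each edge, some bag contains both endpoints; (iii) the bags containing any fixed vertex form a subtree. All hold, so the decomposition is valid with width 3 − 1 = 2.

Yes; width 2.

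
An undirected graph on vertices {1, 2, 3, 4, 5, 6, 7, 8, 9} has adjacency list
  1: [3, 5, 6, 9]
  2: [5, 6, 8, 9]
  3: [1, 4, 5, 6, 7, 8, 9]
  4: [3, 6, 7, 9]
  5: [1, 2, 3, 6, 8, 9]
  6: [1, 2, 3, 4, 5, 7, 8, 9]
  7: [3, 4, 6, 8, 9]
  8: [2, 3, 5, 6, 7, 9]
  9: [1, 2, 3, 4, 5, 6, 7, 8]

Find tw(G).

4

A width-4 tree decomposition is:
Bags: B1 = {3, 6, 7, 8, 9}  B2 = {3, 5, 6, 8, 9}  B3 = {1, 3, 5, 6, 9}  B4 = {2, 5, 6, 8, 9}  B5 = {3, 4, 6, 7, 9}
Tree: B1–B2, B2–B3, B2–B4, B1–B5
Every bag has size at most 5, so the width is 5 − 1 = 4 and tw(G) ≤ 4. On the other hand G contains the 5-clique {2, 5, 6, 8, 9}. A clique must lie in a single bag of any decomposition, so no decomposition can have width below 4. Therefore the treewidth is 4.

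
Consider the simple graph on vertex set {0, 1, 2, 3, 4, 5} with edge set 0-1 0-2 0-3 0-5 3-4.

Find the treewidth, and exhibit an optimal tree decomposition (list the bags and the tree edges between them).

Treewidth 1.
Bags: B1 = {0, 3}  B2 = {0, 1}  B3 = {0, 2}  B4 = {3, 4}  B5 = {0, 5}
Tree: B1–B2, B2–B3, B1–B4, B3–B5

The largest bag has 2 vertices, giving width 1; this decomposition certifies tw(G) ≤ 1. G has an edge, so its treewidth is at least 1. Combining the bounds, tw(G) = 1.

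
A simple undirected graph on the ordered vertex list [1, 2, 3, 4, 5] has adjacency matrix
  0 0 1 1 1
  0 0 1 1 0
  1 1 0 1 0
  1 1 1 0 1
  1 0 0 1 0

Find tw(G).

2

A width-2 tree decomposition is:
Bags: B1 = {2, 3, 4}  B2 = {1, 3, 4}  B3 = {1, 4, 5}
Tree: B1–B2, B2–B3
Every bag has size at most 3, so the width is 3 − 1 = 2 and tw(G) ≤ 2. Conversely, {1, 3, 4} is a clique of size 3, and the vertices of any clique must share a bag in every tree decomposition; so some bag has ≥ 3 vertices and tw(G) ≥ 2. The upper and lower bounds meet at 2, so that is the treewidth.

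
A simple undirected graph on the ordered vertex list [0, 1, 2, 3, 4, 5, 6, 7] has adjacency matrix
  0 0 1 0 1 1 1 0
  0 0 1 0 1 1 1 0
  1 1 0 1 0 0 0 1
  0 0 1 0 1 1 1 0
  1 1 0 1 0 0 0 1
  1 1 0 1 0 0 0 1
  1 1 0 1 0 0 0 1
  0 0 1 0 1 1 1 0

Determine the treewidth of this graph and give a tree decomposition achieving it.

Treewidth 4.
One optimal decomposition is:
Bags: B1 = {0, 1, 3, 6, 7}  B2 = {0, 1, 3, 5, 7}  B3 = {0, 1, 2, 3, 7}  B4 = {0, 1, 3, 4, 7}
Tree: B1–B2, B2–B3, B3–B4

The largest bag has 5 vertices, giving width 4; this decomposition certifies tw(G) ≤ 4. For the lower bound: the 5 vertex sets {6,7}, {0,5}, {1,2}, {3}, {4} are disjoint, each induces a connected subgraph, and every pair is joined by at least one edge of G. Contracting each set to a single vertex therefore yields K_{5} as a minor, and since treewidth is minor-monotone, tw(G) ≥ tw(K_{5}) = 4. Therefore the treewidth is 4.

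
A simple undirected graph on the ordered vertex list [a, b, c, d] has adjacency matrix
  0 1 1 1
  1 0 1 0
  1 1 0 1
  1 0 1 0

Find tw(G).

2

A width-2 tree decomposition is:
Bags: B1 = {a, b, c}  B2 = {a, c, d}
Tree: B1–B2
Every bag has size at most 3, so the width is 3 − 1 = 2 and tw(G) ≤ 2. For the lower bound, the 3 vertices {a, c, d} are pairwise adjacent, and any tree decomposition puts a clique entirely inside one bag — forcing width ≥ 2. Combining the bounds, tw(G) = 2.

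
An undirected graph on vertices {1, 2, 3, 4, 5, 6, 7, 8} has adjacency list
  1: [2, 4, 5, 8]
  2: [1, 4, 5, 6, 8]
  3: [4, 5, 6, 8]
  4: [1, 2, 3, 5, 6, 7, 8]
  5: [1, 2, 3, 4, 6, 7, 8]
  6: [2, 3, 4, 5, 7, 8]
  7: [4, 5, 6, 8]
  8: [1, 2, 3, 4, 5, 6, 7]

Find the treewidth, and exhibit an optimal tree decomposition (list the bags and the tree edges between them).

Each bag holds 5 vertices, so the decomposition has width 4, which upper-bounds the treewidth. For the lower bound, the 5 vertices {1, 2, 4, 5, 8} are pairwise adjacent, and any tree decomposition puts a clique entirely inside one bag — forcing width ≥ 4. Therefore the treewidth is 4.

Treewidth 4.
One such decomposition:
Bags: B1 = {2, 4, 5, 6, 8}  B2 = {1, 2, 4, 5, 8}  B3 = {4, 5, 6, 7, 8}  B4 = {3, 4, 5, 6, 8}
Tree: B1–B2, B1–B3, B3–B4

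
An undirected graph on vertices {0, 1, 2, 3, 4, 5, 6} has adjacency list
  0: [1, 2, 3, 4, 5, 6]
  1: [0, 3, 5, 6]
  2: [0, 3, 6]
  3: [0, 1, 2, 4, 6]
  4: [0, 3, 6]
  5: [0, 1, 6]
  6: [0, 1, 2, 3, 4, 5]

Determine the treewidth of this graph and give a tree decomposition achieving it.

Treewidth 3.
Bags: B1 = {0, 1, 3, 6}  B2 = {0, 3, 4, 6}  B3 = {0, 2, 3, 6}  B4 = {0, 1, 5, 6}
Tree: B1–B2, B2–B3, B1–B4

Every bag has size at most 4, so the width is 4 − 1 = 3 and tw(G) ≤ 3. Conversely, {0, 1, 3, 6} is a clique of size 4, and the vertices of any clique must share a bag in every tree decomposition; so some bag has ≥ 4 vertices and tw(G) ≥ 3. Hence tw(G) = 3 exactly.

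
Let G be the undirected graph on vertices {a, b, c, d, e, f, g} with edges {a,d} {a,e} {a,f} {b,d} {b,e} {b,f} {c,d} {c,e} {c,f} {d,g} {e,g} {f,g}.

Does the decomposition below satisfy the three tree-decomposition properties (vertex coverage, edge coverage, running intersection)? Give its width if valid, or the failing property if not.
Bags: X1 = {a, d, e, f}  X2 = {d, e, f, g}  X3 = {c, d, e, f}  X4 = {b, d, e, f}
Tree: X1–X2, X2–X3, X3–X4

Every vertex of G appears in some bag (union = {a, b, c, d, e, f, g}); every edge is covered by a bag; and for each vertex v the set of bags containing v is connected in the bag tree. The decomposition is therefore valid. The largest bag has 4 vertices, so the width is 3.

Yes; width 3.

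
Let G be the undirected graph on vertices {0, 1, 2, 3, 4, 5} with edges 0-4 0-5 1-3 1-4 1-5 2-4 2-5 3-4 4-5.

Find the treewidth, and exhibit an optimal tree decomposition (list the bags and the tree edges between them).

Treewidth 2.
Bags: B1 = {1, 4, 5}  B2 = {1, 3, 4}  B3 = {0, 4, 5}  B4 = {2, 4, 5}
Tree: B1–B2, B1–B3, B3–B4

Each bag holds 3 vertices, so the decomposition has width 2, which upper-bounds the treewidth. On the other hand G contains the 3-clique {1, 3, 4}. A clique must lie in a single bag of any decomposition, so no decomposition can have width below 2. Therefore the treewidth is 2.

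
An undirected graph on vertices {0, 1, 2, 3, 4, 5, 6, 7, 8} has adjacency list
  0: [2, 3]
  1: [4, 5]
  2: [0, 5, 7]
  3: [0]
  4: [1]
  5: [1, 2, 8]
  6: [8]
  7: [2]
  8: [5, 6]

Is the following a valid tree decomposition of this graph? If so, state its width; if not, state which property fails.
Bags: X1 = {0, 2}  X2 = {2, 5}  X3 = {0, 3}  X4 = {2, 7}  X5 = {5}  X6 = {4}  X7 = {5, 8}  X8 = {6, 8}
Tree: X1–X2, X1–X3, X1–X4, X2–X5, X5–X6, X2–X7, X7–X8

No — vertex 1 appears in no bag.

A tree decomposition must satisfy three properties: every vertex lies in some bag; for every edge, both endpoints lie together in some bag; and for every vertex, the bags containing it form a connected subtree. Here vertex 1 appears in no bag, so the decomposition is invalid.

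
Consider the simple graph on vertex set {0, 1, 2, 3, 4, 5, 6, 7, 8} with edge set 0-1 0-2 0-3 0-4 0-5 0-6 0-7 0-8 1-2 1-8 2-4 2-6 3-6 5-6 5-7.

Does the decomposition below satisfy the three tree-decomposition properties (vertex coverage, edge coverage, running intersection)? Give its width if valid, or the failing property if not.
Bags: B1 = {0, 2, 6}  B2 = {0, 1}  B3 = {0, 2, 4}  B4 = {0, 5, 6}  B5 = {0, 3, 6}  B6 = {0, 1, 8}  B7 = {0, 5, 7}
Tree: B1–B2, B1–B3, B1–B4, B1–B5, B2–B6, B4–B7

No — edge (2,1) lies in no bag.

A tree decomposition must satisfy three properties: every vertex lies in some bag; for every edge, both endpoints lie together in some bag; and for every vertex, the bags containing it form a connected subtree. Here edge (2,1) lies in no bag, so the decomposition is invalid.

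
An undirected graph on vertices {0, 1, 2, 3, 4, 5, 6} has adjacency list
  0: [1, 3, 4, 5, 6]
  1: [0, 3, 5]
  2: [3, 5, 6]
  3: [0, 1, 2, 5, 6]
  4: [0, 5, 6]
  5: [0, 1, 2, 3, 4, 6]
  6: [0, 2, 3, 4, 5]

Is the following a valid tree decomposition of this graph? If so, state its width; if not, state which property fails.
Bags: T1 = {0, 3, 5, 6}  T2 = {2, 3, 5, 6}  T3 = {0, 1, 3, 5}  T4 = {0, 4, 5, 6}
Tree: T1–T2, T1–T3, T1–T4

Yes; width 3.

Every vertex of G appears in some bag (union = {0, 1, 2, 3, 4, 5, 6}); every edge is covered by a bag; and for each vertex v the set of bags containing v is connected in the bag tree. The decomposition is therefore valid. The largest bag has 4 vertices, so the width is 3.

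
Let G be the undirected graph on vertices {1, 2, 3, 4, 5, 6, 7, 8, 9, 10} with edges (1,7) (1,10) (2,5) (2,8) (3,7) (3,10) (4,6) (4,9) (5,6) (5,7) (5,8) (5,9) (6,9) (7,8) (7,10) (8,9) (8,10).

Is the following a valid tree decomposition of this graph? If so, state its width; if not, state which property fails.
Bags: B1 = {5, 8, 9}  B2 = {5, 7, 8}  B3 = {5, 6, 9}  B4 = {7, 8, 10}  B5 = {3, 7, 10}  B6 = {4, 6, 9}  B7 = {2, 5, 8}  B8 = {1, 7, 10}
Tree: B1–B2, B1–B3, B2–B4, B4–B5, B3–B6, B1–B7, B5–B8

Vertex coverage: the bags together contain {1, 2, 3, 4, 5, 6, 7, 8, 9, 10}, the full vertex set. Edge coverage: each edge of G has both endpoints in at least one bag. Running intersection: for every vertex, the bags containing it form a connected subtree. All three properties hold, so this is a valid tree decomposition of width max|bag| − 1 = 2, and hence tw(G) ≤ 2.

Yes; width 2.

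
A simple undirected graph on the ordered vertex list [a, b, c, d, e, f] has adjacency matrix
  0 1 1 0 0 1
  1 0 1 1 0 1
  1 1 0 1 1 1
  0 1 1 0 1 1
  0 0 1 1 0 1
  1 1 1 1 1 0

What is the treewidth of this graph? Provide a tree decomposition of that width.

The largest bag has 4 vertices, giving width 3; this decomposition certifies tw(G) ≤ 3. For the lower bound, the 4 vertices {c, d, e, f} are pairwise adjacent, and any tree decomposition puts a clique entirely inside one bag — forcing width ≥ 3. Therefore the treewidth is 3.

Treewidth 3.
One such decomposition:
Bags: B1 = {b, c, d, f}  B2 = {c, d, e, f}  B3 = {a, b, c, f}
Tree: B1–B2, B1–B3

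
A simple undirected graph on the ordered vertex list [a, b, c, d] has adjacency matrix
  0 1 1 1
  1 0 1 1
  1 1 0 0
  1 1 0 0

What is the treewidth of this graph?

A width-2 tree decomposition is:
Bags: B1 = {a, b, c}  B2 = {a, b, d}
Tree: B1–B2
The largest bag has 3 vertices, giving width 2; this decomposition certifies tw(G) ≤ 2. For the lower bound, the 3 vertices {a, b, d} are pairwise adjacent, and any tree decomposition puts a clique entirely inside one bag — forcing width ≥ 2. Therefore the treewidth is 2.

2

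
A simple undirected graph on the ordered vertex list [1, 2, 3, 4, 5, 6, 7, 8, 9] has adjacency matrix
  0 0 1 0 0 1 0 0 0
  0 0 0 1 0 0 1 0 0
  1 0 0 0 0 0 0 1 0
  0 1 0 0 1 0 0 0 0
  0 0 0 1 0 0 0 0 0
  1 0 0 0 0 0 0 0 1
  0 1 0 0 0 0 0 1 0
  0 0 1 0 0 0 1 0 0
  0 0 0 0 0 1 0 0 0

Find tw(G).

1

A width-1 tree decomposition is:
Bags: B1 = {6, 9}  B2 = {1, 6}  B3 = {1, 3}  B4 = {3, 8}  B5 = {7, 8}  B6 = {2, 7}  B7 = {2, 4}  B8 = {4, 5}
Tree: B1–B2, B2–B3, B3–B4, B4–B5, B5–B6, B6–B7, B7–B8
Each bag holds 2 vertices, so the decomposition has width 1, which upper-bounds the treewidth. G has an edge, so its treewidth is at least 1. Hence tw(G) = 1 exactly.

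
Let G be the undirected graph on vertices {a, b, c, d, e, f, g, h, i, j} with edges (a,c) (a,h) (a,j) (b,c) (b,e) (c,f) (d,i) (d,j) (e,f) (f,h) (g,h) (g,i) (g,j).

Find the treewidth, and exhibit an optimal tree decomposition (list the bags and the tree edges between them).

Treewidth 2.
Bags: B1 = {d, g, i}  B2 = {d, g, j}  B3 = {g, h, j}  B4 = {a, h, j}  B5 = {a, f, h}  B6 = {a, c, f}  B7 = {c, e, f}  B8 = {b, c, e}
Tree: B1–B2, B2–B3, B3–B4, B4–B5, B5–B6, B6–B7, B7–B8

Every bag has size at most 3, so the width is 3 − 1 = 2 and tw(G) ≤ 2. Since i–d–j–g–i is a cycle in G, G is not acyclic. Forests are exactly the graphs of treewidth ≤ 1, so tw(G) ≥ 2. Hence tw(G) = 2 exactly.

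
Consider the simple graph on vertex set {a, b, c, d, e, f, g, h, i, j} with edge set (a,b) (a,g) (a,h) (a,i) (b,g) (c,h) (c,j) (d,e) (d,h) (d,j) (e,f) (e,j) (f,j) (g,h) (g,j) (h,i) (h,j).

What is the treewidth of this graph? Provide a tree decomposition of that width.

Treewidth 2.
Bags: B1 = {g, h, j}  B2 = {d, h, j}  B3 = {a, g, h}  B4 = {c, h, j}  B5 = {d, e, j}  B6 = {e, f, j}  B7 = {a, b, g}  B8 = {a, h, i}
Tree: B1–B2, B1–B3, B2–B4, B2–B5, B5–B6, B3–B7, B3–B8

The largest bag has 3 vertices, giving width 2; this decomposition certifies tw(G) ≤ 2. On the other hand G contains the 3-clique {d, e, j}. A clique must lie in a single bag of any decomposition, so no decomposition can have width below 2. Therefore the treewidth is 2.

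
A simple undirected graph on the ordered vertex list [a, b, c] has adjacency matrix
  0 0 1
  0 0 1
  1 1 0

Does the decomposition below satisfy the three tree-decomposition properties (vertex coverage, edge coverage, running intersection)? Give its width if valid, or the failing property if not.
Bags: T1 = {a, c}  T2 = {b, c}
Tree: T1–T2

Yes; width 1.

Vertex coverage: the bags together contain {a, b, c}, the full vertex set. Edge coverage: each edge of G has both endpoints in at least one bag. Running intersection: for every vertex, the bags containing it form a connected subtree. All three properties hold, so this is a valid tree decomposition of width max|bag| − 1 = 1, and hence tw(G) ≤ 1.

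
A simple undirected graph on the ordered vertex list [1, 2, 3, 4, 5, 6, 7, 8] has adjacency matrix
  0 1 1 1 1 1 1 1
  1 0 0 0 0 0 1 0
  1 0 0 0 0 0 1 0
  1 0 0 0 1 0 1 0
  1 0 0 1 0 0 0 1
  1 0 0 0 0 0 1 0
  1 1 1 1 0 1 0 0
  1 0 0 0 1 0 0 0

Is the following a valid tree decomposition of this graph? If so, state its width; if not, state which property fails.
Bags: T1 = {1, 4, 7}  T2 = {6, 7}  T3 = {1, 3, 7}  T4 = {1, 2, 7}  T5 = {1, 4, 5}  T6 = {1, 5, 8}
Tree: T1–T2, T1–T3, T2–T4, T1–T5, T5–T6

No — edge (1,6) lies in no bag.

A tree decomposition must satisfy three properties: every vertex lies in some bag; for every edge, both endpoints lie together in some bag; and for every vertex, the bags containing it form a connected subtree. Here edge (1,6) lies in no bag, so the decomposition is invalid.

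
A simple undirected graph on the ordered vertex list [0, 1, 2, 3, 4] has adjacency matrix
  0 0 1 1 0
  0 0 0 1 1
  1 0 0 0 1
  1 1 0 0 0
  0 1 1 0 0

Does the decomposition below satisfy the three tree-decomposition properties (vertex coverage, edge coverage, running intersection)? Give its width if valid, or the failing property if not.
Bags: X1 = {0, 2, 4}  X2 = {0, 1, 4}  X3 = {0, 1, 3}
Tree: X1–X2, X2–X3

Checking the three conditions: (i) the bags cover all of {0, 1, 2, 3, 4}; (ii) for each edge, some bag contains both endpoints; (iii) the bags containing any fixed vertex form a subtree. All hold, so the decomposition is valid with width 3 − 1 = 2.

Yes; width 2.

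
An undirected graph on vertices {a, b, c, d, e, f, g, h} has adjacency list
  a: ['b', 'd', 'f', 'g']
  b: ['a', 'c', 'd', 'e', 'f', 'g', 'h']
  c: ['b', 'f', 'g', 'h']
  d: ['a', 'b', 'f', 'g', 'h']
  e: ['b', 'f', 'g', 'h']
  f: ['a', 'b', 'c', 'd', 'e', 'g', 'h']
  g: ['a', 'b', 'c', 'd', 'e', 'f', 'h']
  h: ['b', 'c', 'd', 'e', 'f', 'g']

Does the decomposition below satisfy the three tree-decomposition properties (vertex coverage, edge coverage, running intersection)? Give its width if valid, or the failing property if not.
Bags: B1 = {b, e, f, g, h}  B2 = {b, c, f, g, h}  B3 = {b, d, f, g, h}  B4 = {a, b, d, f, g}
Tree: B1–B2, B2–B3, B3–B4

Vertex coverage: the bags together contain {a, b, c, d, e, f, g, h}, the full vertex set. Edge coverage: each edge of G has both endpoints in at least one bag. Running intersection: for every vertex, the bags containing it form a connected subtree. All three properties hold, so this is a valid tree decomposition of width max|bag| − 1 = 4, and hence tw(G) ≤ 4.

Yes; width 4.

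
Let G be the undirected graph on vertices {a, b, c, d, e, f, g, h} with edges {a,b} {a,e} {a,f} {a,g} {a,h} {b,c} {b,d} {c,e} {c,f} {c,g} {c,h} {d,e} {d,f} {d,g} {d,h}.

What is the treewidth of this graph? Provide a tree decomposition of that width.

The largest bag has 4 vertices, giving width 3; this decomposition certifies tw(G) ≤ 3. For the lower bound: the 4 vertex sets {c,h}, {a,f}, {d}, {b} are disjoint, each induces a connected subgraph, and every pair is joined by at least one edge of G. Contracting each set to a single vertex therefore yields K_{4} as a minor, and since treewidth is minor-monotone, tw(G) ≥ tw(K_{4}) = 3. The upper and lower bounds meet at 3, so that is the treewidth.

Treewidth 3.
One optimal decomposition is:
Bags: B1 = {a, c, d, h}  B2 = {a, c, d, f}  B3 = {a, b, c, d}  B4 = {a, c, d, e}  B5 = {a, c, d, g}
Tree: B1–B2, B2–B3, B3–B4, B4–B5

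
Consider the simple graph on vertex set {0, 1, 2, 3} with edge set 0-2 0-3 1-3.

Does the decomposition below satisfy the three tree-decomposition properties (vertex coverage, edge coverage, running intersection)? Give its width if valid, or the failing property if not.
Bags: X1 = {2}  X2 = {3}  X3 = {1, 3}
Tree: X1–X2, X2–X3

No — vertex 0 appears in no bag.

A tree decomposition must satisfy three properties: every vertex lies in some bag; for every edge, both endpoints lie together in some bag; and for every vertex, the bags containing it form a connected subtree. Here vertex 0 appears in no bag, so the decomposition is invalid.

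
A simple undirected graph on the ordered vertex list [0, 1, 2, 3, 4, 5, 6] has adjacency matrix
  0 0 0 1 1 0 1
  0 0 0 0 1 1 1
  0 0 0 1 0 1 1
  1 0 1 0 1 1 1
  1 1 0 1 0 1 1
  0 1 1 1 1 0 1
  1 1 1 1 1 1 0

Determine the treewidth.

3

A width-3 tree decomposition is:
Bags: B1 = {3, 4, 5, 6}  B2 = {1, 4, 5, 6}  B3 = {0, 3, 4, 6}  B4 = {2, 3, 5, 6}
Tree: B1–B2, B1–B3, B1–B4
The largest bag has 4 vertices, giving width 3; this decomposition certifies tw(G) ≤ 3. For the lower bound, the 4 vertices {1, 4, 5, 6} are pairwise adjacent, and any tree decomposition puts a clique entirely inside one bag — forcing width ≥ 3. The upper and lower bounds meet at 3, so that is the treewidth.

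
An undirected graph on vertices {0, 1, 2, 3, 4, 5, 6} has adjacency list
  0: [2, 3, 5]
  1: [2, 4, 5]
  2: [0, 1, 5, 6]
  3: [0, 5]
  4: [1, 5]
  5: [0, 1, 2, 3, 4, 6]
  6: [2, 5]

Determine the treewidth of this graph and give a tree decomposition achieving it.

Treewidth 2.
One such decomposition:
Bags: B1 = {1, 2, 5}  B2 = {0, 2, 5}  B3 = {1, 4, 5}  B4 = {2, 5, 6}  B5 = {0, 3, 5}
Tree: B1–B2, B1–B3, B2–B4, B2–B5

The largest bag has 3 vertices, giving width 2; this decomposition certifies tw(G) ≤ 2. On the other hand G contains the 3-clique {0, 2, 5}. A clique must lie in a single bag of any decomposition, so no decomposition can have width below 2. Combining the bounds, tw(G) = 2.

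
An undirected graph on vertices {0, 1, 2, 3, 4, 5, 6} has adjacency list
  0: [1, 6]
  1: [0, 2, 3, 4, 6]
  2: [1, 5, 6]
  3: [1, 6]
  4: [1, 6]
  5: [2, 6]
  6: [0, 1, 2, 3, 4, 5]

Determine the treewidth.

2

A width-2 tree decomposition is:
Bags: B1 = {1, 2, 6}  B2 = {1, 3, 6}  B3 = {1, 4, 6}  B4 = {2, 5, 6}  B5 = {0, 1, 6}
Tree: B1–B2, B2–B3, B1–B4, B3–B5
The largest bag has 3 vertices, giving width 2; this decomposition certifies tw(G) ≤ 2. On the other hand G contains the 3-clique {0, 1, 6}. A clique must lie in a single bag of any decomposition, so no decomposition can have width below 2. Therefore the treewidth is 2.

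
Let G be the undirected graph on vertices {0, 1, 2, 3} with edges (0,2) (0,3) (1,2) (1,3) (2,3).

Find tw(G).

A width-2 tree decomposition is:
Bags: B1 = {0, 2, 3}  B2 = {1, 2, 3}
Tree: B1–B2
Every bag has size at most 3, so the width is 3 − 1 = 2 and tw(G) ≤ 2. Conversely, {0, 2, 3} is a clique of size 3, and the vertices of any clique must share a bag in every tree decomposition; so some bag has ≥ 3 vertices and tw(G) ≥ 2. Hence tw(G) = 2 exactly.

2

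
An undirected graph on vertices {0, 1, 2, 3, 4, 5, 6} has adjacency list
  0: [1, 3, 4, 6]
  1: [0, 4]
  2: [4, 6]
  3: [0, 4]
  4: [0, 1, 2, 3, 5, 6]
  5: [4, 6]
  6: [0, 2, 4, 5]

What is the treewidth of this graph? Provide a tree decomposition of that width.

The largest bag has 3 vertices, giving width 2; this decomposition certifies tw(G) ≤ 2. On the other hand G contains the 3-clique {0, 1, 4}. A clique must lie in a single bag of any decomposition, so no decomposition can have width below 2. Therefore the treewidth is 2.

Treewidth 2.
One such decomposition:
Bags: B1 = {0, 4, 6}  B2 = {4, 5, 6}  B3 = {2, 4, 6}  B4 = {0, 1, 4}  B5 = {0, 3, 4}
Tree: B1–B2, B1–B3, B1–B4, B1–B5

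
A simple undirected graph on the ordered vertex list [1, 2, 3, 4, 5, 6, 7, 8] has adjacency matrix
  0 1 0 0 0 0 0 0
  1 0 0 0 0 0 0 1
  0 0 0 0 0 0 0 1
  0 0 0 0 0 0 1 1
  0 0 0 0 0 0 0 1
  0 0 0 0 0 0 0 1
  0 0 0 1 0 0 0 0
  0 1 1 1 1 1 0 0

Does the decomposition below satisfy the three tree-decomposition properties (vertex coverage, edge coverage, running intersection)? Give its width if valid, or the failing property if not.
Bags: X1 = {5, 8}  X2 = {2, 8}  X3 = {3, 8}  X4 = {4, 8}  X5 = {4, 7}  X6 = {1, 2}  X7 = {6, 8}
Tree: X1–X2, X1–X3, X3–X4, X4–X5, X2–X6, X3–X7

Every vertex of G appears in some bag (union = {1, 2, 3, 4, 5, 6, 7, 8}); every edge is covered by a bag; and for each vertex v the set of bags containing v is connected in the bag tree. The decomposition is therefore valid. The largest bag has 2 vertices, so the width is 1.

Yes; width 1.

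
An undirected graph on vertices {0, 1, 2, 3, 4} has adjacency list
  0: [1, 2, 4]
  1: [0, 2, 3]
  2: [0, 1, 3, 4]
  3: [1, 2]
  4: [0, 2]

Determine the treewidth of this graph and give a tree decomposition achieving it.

Treewidth 2.
One such decomposition:
Bags: B1 = {0, 1, 2}  B2 = {1, 2, 3}  B3 = {0, 2, 4}
Tree: B1–B2, B1–B3

Each bag holds 3 vertices, so the decomposition has width 2, which upper-bounds the treewidth. For the lower bound, the 3 vertices {0, 1, 2} are pairwise adjacent, and any tree decomposition puts a clique entirely inside one bag — forcing width ≥ 2. Hence tw(G) = 2 exactly.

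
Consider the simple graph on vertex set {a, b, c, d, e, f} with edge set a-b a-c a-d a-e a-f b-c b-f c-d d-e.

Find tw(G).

A width-2 tree decomposition is:
Bags: B1 = {a, c, d}  B2 = {a, d, e}  B3 = {a, b, c}  B4 = {a, b, f}
Tree: B1–B2, B1–B3, B3–B4
The largest bag has 3 vertices, giving width 2; this decomposition certifies tw(G) ≤ 2. For the lower bound, the 3 vertices {a, d, e} are pairwise adjacent, and any tree decomposition puts a clique entirely inside one bag — forcing width ≥ 2. Hence tw(G) = 2 exactly.

2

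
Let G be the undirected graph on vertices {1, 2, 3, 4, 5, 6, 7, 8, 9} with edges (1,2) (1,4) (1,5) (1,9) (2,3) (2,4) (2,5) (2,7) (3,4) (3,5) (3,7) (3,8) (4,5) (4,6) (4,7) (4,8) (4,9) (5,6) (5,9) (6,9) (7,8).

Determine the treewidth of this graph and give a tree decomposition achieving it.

Every bag has size at most 4, so the width is 4 − 1 = 3 and tw(G) ≤ 3. On the other hand G contains the 4-clique {3, 4, 7, 8}. A clique must lie in a single bag of any decomposition, so no decomposition can have width below 3. Combining the bounds, tw(G) = 3.

Treewidth 3.
Bags: B1 = {2, 3, 4, 7}  B2 = {3, 4, 7, 8}  B3 = {2, 3, 4, 5}  B4 = {1, 2, 4, 5}  B5 = {1, 4, 5, 9}  B6 = {4, 5, 6, 9}
Tree: B1–B2, B1–B3, B3–B4, B4–B5, B5–B6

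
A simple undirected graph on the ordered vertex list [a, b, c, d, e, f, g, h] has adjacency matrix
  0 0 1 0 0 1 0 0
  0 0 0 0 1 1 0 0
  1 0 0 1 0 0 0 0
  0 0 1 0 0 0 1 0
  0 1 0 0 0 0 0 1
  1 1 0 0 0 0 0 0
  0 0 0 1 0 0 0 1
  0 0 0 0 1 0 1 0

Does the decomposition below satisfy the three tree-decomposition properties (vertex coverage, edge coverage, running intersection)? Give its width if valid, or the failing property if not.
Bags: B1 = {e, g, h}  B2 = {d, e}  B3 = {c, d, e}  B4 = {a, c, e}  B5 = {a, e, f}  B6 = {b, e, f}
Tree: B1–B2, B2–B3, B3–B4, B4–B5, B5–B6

No — edge (g,d) lies in no bag.

A tree decomposition must satisfy three properties: every vertex lies in some bag; for every edge, both endpoints lie together in some bag; and for every vertex, the bags containing it form a connected subtree. Here edge (g,d) lies in no bag, so the decomposition is invalid.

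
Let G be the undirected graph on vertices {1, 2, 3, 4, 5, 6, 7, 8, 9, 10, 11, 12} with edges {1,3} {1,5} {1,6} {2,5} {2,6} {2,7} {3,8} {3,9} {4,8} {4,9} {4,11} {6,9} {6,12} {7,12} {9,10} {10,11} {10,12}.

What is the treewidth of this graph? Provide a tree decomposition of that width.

Each bag holds 4 vertices, so the decomposition has width 3, which upper-bounds the treewidth. For the lower bound: the 4 vertex sets {4,8,11}, {3}, {9}, {1,6,10,12} are disjoint, each induces a connected subgraph, and every pair is joined by at least one edge of G. Contracting each set to a single vertex therefore yields K_{4} as a minor, and since treewidth is minor-monotone, tw(G) ≥ tw(K_{4}) = 3. The upper and lower bounds meet at 3, so that is the treewidth.

Treewidth 3.
One optimal decomposition is:
Bags: B1 = {3, 4, 8, 11}  B2 = {3, 4, 9, 11}  B3 = {3, 9, 10, 11}  B4 = {1, 3, 9, 10}  B5 = {1, 6, 9, 10}  B6 = {1, 6, 10, 12}  B7 = {1, 5, 6, 12}  B8 = {2, 5, 6, 12}  B9 = {2, 5, 7, 12}
Tree: B1–B2, B2–B3, B3–B4, B4–B5, B5–B6, B6–B7, B7–B8, B8–B9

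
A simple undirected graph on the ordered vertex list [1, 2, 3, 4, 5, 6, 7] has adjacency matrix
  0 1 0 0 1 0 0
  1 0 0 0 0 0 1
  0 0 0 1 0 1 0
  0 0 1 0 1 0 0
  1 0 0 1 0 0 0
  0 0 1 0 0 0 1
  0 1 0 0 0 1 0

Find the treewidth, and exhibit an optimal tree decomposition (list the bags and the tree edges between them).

Treewidth 2.
One such decomposition:
Bags: B1 = {1, 4, 5}  B2 = {1, 2, 4}  B3 = {2, 4, 7}  B4 = {4, 6, 7}  B5 = {3, 4, 6}
Tree: B1–B2, B2–B3, B3–B4, B4–B5

Each bag holds 3 vertices, so the decomposition has width 2, which upper-bounds the treewidth. Since 4–5–1–2–7–6–3–4 is a cycle in G, G is not acyclic. Forests are exactly the graphs of treewidth ≤ 1, so tw(G) ≥ 2. Therefore the treewidth is 2.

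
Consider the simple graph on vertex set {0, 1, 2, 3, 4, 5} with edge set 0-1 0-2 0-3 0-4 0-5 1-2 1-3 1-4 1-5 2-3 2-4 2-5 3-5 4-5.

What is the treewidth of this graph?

4

A width-4 tree decomposition is:
Bags: B1 = {0, 1, 2, 4, 5}  B2 = {0, 1, 2, 3, 5}
Tree: B1–B2
Each bag holds 5 vertices, so the decomposition has width 4, which upper-bounds the treewidth. For the lower bound, the 5 vertices {0, 1, 2, 3, 5} are pairwise adjacent, and any tree decomposition puts a clique entirely inside one bag — forcing width ≥ 4. The upper and lower bounds meet at 4, so that is the treewidth.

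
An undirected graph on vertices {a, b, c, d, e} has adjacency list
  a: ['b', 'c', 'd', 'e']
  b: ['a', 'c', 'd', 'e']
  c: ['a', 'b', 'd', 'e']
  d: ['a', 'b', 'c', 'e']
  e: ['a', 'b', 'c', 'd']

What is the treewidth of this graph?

A width-4 tree decomposition is:
Bags: B1 = {a, b, c, d, e}
Tree: (single bag)
A single bag containing all 5 vertices is trivially a valid decomposition of width 4. Conversely, {a, b, c, d, e} is a clique of size 5, and the vertices of any clique must share a bag in every tree decomposition; so some bag has ≥ 5 vertices and tw(G) ≥ 4. The upper and lower bounds meet at 4, so that is the treewidth.

4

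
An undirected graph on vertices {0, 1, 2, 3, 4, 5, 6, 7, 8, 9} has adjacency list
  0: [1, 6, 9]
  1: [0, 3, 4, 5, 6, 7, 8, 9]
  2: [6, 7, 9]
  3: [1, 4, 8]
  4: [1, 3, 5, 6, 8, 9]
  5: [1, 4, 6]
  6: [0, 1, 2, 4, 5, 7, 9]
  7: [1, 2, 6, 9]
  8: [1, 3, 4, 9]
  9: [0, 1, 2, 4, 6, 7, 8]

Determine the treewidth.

3

A width-3 tree decomposition is:
Bags: B1 = {1, 6, 7, 9}  B2 = {1, 4, 6, 9}  B3 = {2, 6, 7, 9}  B4 = {1, 4, 5, 6}  B5 = {1, 4, 8, 9}  B6 = {0, 1, 6, 9}  B7 = {1, 3, 4, 8}
Tree: B1–B2, B1–B3, B2–B4, B2–B5, B1–B6, B5–B7
Every bag has size at most 4, so the width is 4 − 1 = 3 and tw(G) ≤ 3. For the lower bound, the 4 vertices {0, 1, 6, 9} are pairwise adjacent, and any tree decomposition puts a clique entirely inside one bag — forcing width ≥ 3. The upper and lower bounds meet at 3, so that is the treewidth.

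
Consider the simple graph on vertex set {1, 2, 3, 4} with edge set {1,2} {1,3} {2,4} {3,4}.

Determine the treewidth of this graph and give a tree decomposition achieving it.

Every bag has size at most 3, so the width is 3 − 1 = 2 and tw(G) ≤ 2. For the lower bound, G contains the cycle 1–3–4–2–1, so G is not a forest; only forests have treewidth ≤ 1, hence tw(G) ≥ 2. Combining the bounds, tw(G) = 2.

Treewidth 2.
One such decomposition:
Bags: B1 = {1, 3, 4}  B2 = {1, 2, 4}
Tree: B1–B2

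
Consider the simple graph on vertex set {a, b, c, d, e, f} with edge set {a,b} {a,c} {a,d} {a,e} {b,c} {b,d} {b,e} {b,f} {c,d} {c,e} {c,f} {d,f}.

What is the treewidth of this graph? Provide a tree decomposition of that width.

Treewidth 3.
Bags: B1 = {a, b, c, e}  B2 = {a, b, c, d}  B3 = {b, c, d, f}
Tree: B1–B2, B2–B3

The largest bag has 4 vertices, giving width 3; this decomposition certifies tw(G) ≤ 3. For the lower bound, the 4 vertices {b, c, d, f} are pairwise adjacent, and any tree decomposition puts a clique entirely inside one bag — forcing width ≥ 3. Combining the bounds, tw(G) = 3.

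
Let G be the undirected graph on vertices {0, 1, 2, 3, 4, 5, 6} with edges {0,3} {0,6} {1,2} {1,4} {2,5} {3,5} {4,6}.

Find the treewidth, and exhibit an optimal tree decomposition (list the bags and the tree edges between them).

Each bag holds 3 vertices, so the decomposition has width 2, which upper-bounds the treewidth. Since 5–3–0–6–4–1–2–5 is a cycle in G, G is not acyclic. Forests are exactly the graphs of treewidth ≤ 1, so tw(G) ≥ 2. Therefore the treewidth is 2.

Treewidth 2.
One optimal decomposition is:
Bags: B1 = {0, 3, 5}  B2 = {0, 5, 6}  B3 = {4, 5, 6}  B4 = {1, 4, 5}  B5 = {1, 2, 5}
Tree: B1–B2, B2–B3, B3–B4, B4–B5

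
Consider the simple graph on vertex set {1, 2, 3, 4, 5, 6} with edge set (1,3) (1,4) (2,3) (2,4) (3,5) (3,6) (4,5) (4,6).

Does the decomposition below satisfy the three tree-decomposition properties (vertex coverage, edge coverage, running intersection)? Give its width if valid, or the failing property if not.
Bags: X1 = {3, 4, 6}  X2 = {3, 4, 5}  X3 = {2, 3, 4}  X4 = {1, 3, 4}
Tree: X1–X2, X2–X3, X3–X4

Vertex coverage: the bags together contain {1, 2, 3, 4, 5, 6}, the full vertex set. Edge coverage: each edge of G has both endpoints in at least one bag. Running intersection: for every vertex, the bags containing it form a connected subtree. All three properties hold, so this is a valid tree decomposition of width max|bag| − 1 = 2, and hence tw(G) ≤ 2.

Yes; width 2.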